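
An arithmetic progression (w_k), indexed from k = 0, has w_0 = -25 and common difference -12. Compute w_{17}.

w_k = -25 + (k - 0)·(-12).
w_{17} = -25 + 17·(-12) = -229.

-229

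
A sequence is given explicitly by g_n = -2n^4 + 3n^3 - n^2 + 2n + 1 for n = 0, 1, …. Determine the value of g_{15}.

-91319

g_{15} = -2·15^4 + 3·15^3 - 1·15^2 + 2·15 + 1 = -91319.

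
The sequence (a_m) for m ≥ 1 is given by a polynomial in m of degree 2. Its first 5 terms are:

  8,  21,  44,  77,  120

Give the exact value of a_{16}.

1253

1st diffs: 13, 23, 33, 43.
2nd diffs: 10, 10, 10 (constant).
Newton forward-difference form: a_m = 8 + 13·C(m-1,1) + 10·C(m-1,2).
At m = 16: m-1 = 15, so a_{16} = 8 + 195 + 1050 = 1253.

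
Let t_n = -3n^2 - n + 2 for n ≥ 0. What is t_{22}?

-1472

t_{22} = -3·22^2 - 1·22 + 2 = -1472.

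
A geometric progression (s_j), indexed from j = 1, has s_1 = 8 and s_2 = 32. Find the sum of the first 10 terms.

2796200

Common ratio r = 4.
s_j = 8·4^(j-1).
S = 8·(4^10 - 1)/(4 - 1) = 8·(1048576 - 1)/(3) = 2796200.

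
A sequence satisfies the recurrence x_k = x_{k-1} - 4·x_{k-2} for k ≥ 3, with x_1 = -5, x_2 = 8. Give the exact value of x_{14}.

x_3 = 28;  x_4 = -4;  x_5 = -116;  …;  x_{11} = -980;  x_{12} = 14012;  x_{13} = 17932;  x_{14} = -38116.

-38116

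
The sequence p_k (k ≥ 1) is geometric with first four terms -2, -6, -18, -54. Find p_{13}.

-1062882

Common ratio r = 3.
p_k = (-2)·3^(k-1).
p_{13} = (-2)·3^12 = -1062882.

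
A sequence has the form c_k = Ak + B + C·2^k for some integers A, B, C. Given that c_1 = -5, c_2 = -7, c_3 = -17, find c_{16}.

-262051

Write the equations: A + B + 2C = -5; 2A + B + 4C = -7; 3A + B + 8C = -17.
Subtracting the first from the second: A + 2C = -2.
Subtracting the second from the third: A + 4C = -10.
Solving: C = -4, A = 6, then B = -3.
Therefore c_{16} = 96 + (-3) + (-4)·65536 = -262051.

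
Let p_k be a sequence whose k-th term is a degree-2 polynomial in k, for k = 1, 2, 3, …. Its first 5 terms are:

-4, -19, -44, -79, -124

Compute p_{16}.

-1279

1st diffs: -15, -25, -35, -45.
2nd diffs: -10, -10, -10 (constant).
Newton forward-difference form: p_k = -4 + (-15)·C(k-1,1) + (-10)·C(k-1,2).
At k = 16: k-1 = 15, so p_{16} = -4 - 225 - 1050 = -1279.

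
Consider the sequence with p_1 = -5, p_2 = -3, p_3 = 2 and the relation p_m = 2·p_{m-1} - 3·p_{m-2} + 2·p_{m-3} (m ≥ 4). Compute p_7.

-10

Step forward from the initial values:
p_4 = 3; p_5 = -6; p_6 = -17; p_7 = -10.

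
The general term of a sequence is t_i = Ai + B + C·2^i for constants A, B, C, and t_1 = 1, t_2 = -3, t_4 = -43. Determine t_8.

-987

Write the equations: A + B + 2C = 1; 2A + B + 4C = -3; 4A + B + 16C = -43.
Subtracting the first from the second: A + 2C = -4.
Subtracting the second from the third: 2A + 12C = -40.
Solving: C = -4, A = 4, then B = 5.
Therefore t_8 = 32 + 5 + (-4)·256 = -987.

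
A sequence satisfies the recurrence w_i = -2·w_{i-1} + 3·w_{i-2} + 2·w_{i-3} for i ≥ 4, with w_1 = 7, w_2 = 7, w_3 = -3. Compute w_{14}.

Applying the relation repeatedly:
w_4 = 41  w_5 = -77  w_6 = 271  …  w_{11} = -44691  w_{12} = 126057  w_{13} = -354253  w_{14} = 997295.

997295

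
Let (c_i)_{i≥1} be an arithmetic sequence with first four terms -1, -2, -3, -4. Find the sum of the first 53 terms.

-1431

Common difference d = -1.
c_i = -1 + (i - 1)·(-1).
c_{53} = -53; S = 53·(-1 + (-53))/2 = -1431.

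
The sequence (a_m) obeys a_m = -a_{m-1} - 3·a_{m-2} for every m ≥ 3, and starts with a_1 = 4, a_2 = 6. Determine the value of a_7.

Step forward from the initial values:
a_3 = -18  a_4 = 0  a_5 = 54  a_6 = -54  a_7 = -108.

-108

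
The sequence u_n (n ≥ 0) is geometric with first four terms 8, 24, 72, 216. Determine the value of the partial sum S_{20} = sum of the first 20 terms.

Common ratio r = 3.
u_n = 8·3^(n-0).
S = 8·(3^20 - 1)/(3 - 1) = 8·(3486784401 - 1)/(2) = 13947137600.

13947137600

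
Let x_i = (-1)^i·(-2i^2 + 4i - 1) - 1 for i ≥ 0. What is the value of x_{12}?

-242

(-1)^12 = 1; -2i^2 + 4i - 1 at i=12 is -241; so x_{12} = -242.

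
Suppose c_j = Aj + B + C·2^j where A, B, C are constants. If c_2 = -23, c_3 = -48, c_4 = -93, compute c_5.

Plug in j = 2, 3, 4: 2A + B + 4C = -23; 3A + B + 8C = -48; 4A + B + 16C = -93.
Subtracting the first from the second: A + 4C = -25.
Subtracting the second from the third: A + 8C = -45.
Solving: C = -5, A = -5, then B = 7.
So c_j = -5·j + 7 + (-5)·2^j; at j=5 this is -178.

-178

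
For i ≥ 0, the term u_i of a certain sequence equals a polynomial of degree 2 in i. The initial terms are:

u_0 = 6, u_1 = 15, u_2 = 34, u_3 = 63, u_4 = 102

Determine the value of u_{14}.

1042

1st diffs: 9, 19, 29, 39.
2nd diffs: 10, 10, 10 (constant).
So u_i = 5i^2 + 4i + 6.
Evaluating at i = 14 gives u_{14} = 1042.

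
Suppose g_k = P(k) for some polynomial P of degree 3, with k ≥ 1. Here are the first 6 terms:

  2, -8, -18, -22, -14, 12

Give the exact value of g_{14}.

1st diffs: -10, -10, -4, 8, 26.
2nd diffs: 0, 6, 12, 18.
3rd diffs: 6, 6, 6 (constant).
Newton forward-difference form: g_k = 2 + (-10)·C(k-1,1) + 6·C(k-1,3).
At k = 14: k-1 = 13, so g_{14} = 2 - 130 + 1716 = 1588.

1588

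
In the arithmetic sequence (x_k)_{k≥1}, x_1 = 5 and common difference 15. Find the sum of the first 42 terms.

13125

x_k = 5 + (k - 1)·15.
x_{42} = 620; S = 42·(5 + 620)/2 = 13125.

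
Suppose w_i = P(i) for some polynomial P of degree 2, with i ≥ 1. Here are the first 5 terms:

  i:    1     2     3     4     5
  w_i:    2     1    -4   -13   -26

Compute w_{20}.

1st diffs: -1, -5, -9, -13.
2nd diffs: -4, -4, -4 (constant).
Newton forward-difference form: w_i = 2 + (-1)·C(i-1,1) + (-4)·C(i-1,2).
At i = 20: i-1 = 19, so w_{20} = 2 - 19 - 684 = -701.

-701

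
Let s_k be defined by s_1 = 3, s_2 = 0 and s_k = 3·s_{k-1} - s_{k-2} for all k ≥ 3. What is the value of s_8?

-432

Applying the relation repeatedly:
s_3 = -3; s_4 = -9; s_5 = -24; s_6 = -63; s_7 = -165; s_8 = -432.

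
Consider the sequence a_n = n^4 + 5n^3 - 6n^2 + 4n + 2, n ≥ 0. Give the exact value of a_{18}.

132266

a_{18} = 1·18^4 + 5·18^3 - 6·18^2 + 4·18 + 2 = 132266.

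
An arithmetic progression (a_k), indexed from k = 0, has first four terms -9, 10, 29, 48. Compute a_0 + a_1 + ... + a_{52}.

25705

Common difference d = 19.
a_k = -9 + (k - 0)·19.
a_{52} = 979; S = 53·(-9 + 979)/2 = 25705.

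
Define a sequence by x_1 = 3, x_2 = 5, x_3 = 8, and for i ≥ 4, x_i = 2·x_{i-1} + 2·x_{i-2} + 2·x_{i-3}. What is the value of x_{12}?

Applying the relation repeatedly:
x_4 = 32, x_5 = 90, x_6 = 260, x_7 = 764, x_8 = 2228, x_9 = 6504, x_{10} = 18992, x_{11} = 55448, x_{12} = 161888.

161888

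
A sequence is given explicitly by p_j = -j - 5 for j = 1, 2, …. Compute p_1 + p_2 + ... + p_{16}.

-216

Over j = 1..16: Σj = 136.
Total = (-1)·136 + (-5)·16 = -216.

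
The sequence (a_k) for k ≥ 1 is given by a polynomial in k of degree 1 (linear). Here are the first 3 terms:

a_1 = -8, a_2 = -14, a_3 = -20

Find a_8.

1st diffs: -6, -6 (constant).
So a_k = -6k - 2.
Evaluating at k = 8 gives a_8 = -50.

-50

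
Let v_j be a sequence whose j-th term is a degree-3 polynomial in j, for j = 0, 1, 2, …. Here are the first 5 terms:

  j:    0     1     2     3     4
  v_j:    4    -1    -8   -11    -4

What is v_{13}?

1st diffs: -5, -7, -3, 7.
2nd diffs: -2, 4, 10.
3rd diffs: 6, 6 (constant).
Newton forward-difference form: v_j = 4 + (-5)·C(j,1) + (-2)·C(j,2) + 6·C(j,3).
At j = 13: j = 13, so v_{13} = 4 - 65 - 156 + 1716 = 1499.

1499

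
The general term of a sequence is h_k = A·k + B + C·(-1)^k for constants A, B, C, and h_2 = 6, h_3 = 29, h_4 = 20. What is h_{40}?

272

Write the equations: 2A + B + C = 6; 3A + B - C = 29; 4A + B + C = 20.
Subtracting the first from the second: A - 2C = 23.
Subtracting the second from the third: A + 2C = -9.
Solving: C = -8, A = 7, then B = 0.
So h_k = 7·k + 0 + (-8)·(-1)^k; at k=40 this is 272.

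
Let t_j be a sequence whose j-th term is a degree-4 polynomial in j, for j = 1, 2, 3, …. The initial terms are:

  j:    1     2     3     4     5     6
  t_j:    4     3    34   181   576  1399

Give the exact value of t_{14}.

60831

1st diffs: -1, 31, 147, 395, 823.
2nd diffs: 32, 116, 248, 428.
3rd diffs: 84, 132, 180.
4th diffs: 48, 48 (constant).
Newton forward-difference form: t_j = 4 + (-1)·C(j-1,1) + 32·C(j-1,2) + 84·C(j-1,3) + 48·C(j-1,4).
At j = 14: j-1 = 13, so t_{14} = 4 - 13 + 2496 + 24024 + 34320 = 60831.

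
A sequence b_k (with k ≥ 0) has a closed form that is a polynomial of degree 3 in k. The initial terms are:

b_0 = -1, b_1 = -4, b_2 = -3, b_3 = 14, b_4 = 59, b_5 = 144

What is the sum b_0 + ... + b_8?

1731

1st diffs: -3, 1, 17, 45, 85.
2nd diffs: 4, 16, 28, 40.
3rd diffs: 12, 12, 12 (constant).
So b_k = 2k^3 - 4k^2 - k - 1.
Continuing: 281, 482, 759.
Summing k = 0..8 (9 terms) gives 1731.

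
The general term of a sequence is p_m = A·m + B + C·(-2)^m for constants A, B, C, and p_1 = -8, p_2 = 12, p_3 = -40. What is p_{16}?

262084

The three given values yield: A + B - 2C = -8; 2A + B + 4C = 12; 3A + B - 8C = -40.
Subtracting the first from the second: A + 6C = 20.
Subtracting the second from the third: A - 12C = -52.
Solving: C = 4, A = -4, then B = 4.
Hence p_{16} = -4·16 + 4 + 4·65536 = 262084.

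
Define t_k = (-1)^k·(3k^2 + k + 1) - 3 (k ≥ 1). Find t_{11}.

(-1)^11 = -1; 3k^2 + k + 1 at k=11 is 375; so t_{11} = -378.

-378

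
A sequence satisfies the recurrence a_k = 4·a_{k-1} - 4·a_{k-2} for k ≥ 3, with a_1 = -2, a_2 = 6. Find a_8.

Step forward from the initial values:
a_3 = 32;  a_4 = 104;  a_5 = 288;  a_6 = 736;  a_7 = 1792;  a_8 = 4224.
(Characteristic roots are 2 and 2.)

4224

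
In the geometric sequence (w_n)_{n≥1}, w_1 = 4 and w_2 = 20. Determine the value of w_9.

Common ratio r = 5.
w_n = 4·5^(n-1).
w_9 = 4·5^8 = 1562500.

1562500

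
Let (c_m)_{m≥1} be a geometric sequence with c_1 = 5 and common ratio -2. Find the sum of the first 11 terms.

3415

c_m = 5·(-2)^(m-1).
S = 5·((-2)^11 - 1)/(-2 - 1) = 5·(-2048 - 1)/(-3) = 3415.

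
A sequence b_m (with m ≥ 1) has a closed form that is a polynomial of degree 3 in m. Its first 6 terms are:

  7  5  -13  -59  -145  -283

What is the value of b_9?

-1129

1st diffs: -2, -18, -46, -86, -138.
2nd diffs: -16, -28, -40, -52.
3rd diffs: -12, -12, -12 (constant).
Newton forward-difference form: b_m = 7 + (-2)·C(m-1,1) + (-16)·C(m-1,2) + (-12)·C(m-1,3).
At m = 9: m-1 = 8, so b_9 = 7 - 16 - 448 - 672 = -1129.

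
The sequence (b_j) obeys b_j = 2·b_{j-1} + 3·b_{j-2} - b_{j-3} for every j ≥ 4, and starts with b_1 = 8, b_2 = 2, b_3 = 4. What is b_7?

176

Applying the relation repeatedly:
b_4 = 6; b_5 = 22; b_6 = 58; b_7 = 176.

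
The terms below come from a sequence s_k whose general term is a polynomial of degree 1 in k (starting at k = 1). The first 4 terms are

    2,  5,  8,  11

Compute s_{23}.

1st diffs: 3, 3, 3 (constant).
So s_k = 3k - 1.
Evaluating at k = 23 gives s_{23} = 68.

68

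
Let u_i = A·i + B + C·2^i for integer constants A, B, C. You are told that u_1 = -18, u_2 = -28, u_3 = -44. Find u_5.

The three given values yield: A + B + 2C = -18; 2A + B + 4C = -28; 3A + B + 8C = -44.
Subtracting the first from the second: A + 2C = -10.
Subtracting the second from the third: A + 4C = -16.
Solving: C = -3, A = -4, then B = -8.
Therefore u_5 = -20 + (-8) + (-3)·32 = -124.

-124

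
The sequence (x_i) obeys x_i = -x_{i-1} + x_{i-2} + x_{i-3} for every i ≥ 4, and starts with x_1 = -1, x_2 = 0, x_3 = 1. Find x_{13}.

Compute successive terms:
x_4 = -2;  x_5 = 3;  x_6 = -4;  x_7 = 5;  x_8 = -6;  x_9 = 7;  x_{10} = -8;  x_{11} = 9;  x_{12} = -10;  x_{13} = 11.

11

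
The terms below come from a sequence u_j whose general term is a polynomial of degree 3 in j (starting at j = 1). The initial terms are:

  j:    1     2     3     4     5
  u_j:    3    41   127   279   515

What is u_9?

2659

1st diffs: 38, 86, 152, 236.
2nd diffs: 48, 66, 84.
3rd diffs: 18, 18 (constant).
Newton forward-difference form: u_j = 3 + 38·C(j-1,1) + 48·C(j-1,2) + 18·C(j-1,3).
At j = 9: j-1 = 8, so u_9 = 3 + 304 + 1344 + 1008 = 2659.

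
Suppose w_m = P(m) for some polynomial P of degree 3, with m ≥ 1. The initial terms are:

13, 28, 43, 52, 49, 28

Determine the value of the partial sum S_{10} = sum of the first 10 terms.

-455

1st diffs: 15, 15, 9, -3, -21.
2nd diffs: 0, -6, -12, -18.
3rd diffs: -6, -6, -6 (constant).
Newton forward-difference form: w_m = 13 + 15·C(m-1,1) + (-6)·C(m-1,3).
Continuing: -17, -92, -203, -356.
Summing m = 1..10 (10 terms) gives -455.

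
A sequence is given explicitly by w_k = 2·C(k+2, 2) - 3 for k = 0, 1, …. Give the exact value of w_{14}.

237

C(16, 2) = 120, so w_{14} = 237.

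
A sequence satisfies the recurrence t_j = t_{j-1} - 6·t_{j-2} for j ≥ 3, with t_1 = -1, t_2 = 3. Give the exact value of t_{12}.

t_3 = 9, t_4 = -9, t_5 = -63, t_6 = -9, t_7 = 369, t_8 = 423, t_9 = -1791, t_{10} = -4329, t_{11} = 6417, t_{12} = 32391.

32391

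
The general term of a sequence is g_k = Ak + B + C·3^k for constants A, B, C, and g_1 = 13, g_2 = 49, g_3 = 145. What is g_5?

Write the equations: A + B + 3C = 13; 2A + B + 9C = 49; 3A + B + 27C = 145.
Subtracting the first from the second: A + 6C = 36.
Subtracting the second from the third: A + 18C = 96.
Solving: C = 5, A = 6, then B = -8.
Therefore g_5 = 30 + (-8) + 5·243 = 1237.

1237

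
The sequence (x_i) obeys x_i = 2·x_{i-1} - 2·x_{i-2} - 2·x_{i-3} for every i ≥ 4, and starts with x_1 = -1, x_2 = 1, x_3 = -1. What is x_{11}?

-112

Applying the relation repeatedly:
x_4 = -2; x_5 = -4; x_6 = -2; x_7 = 8; x_8 = 28; x_9 = 44; x_{10} = 16; x_{11} = -112.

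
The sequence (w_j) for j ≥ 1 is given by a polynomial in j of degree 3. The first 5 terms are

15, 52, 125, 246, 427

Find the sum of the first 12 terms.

1st diffs: 37, 73, 121, 181.
2nd diffs: 36, 48, 60.
3rd diffs: 12, 12 (constant).
So w_j = 2j^3 + 6j^2 + 5j + 2.
Continuing: …, 680, 1017, 1450, 1991, …, w_{12} = 4382.
Summing j = 1..12 (12 terms) gives 16482.

16482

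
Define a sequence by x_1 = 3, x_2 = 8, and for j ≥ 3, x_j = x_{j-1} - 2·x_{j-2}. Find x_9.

-66

Iterate the recurrence:
x_3 = 2;  x_4 = -14;  x_5 = -18;  x_6 = 10;  x_7 = 46;  x_8 = 26;  x_9 = -66.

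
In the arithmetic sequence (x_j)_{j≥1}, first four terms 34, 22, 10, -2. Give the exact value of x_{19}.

Common difference d = -12.
x_j = 34 + (j - 1)·(-12).
x_{19} = 34 + 18·(-12) = -182.

-182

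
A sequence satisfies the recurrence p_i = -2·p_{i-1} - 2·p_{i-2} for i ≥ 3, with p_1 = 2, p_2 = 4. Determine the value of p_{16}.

-1024

Applying the relation repeatedly:
p_3 = -12;  p_4 = 16;  p_5 = -8;  …;  p_{13} = -128;  p_{14} = -256;  p_{15} = 768;  p_{16} = -1024.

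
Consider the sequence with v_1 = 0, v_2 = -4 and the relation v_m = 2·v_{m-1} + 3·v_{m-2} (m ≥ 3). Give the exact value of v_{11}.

Applying the relation repeatedly:
v_3 = -8;  v_4 = -28;  v_5 = -80;  v_6 = -244;  v_7 = -728;  v_8 = -2188;  v_9 = -6560;  v_{10} = -19684;  v_{11} = -59048.
(Characteristic roots are 3 and -1.)

-59048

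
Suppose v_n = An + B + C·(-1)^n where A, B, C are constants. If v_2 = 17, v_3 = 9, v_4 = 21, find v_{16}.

Write the equations: 2A + B + C = 17; 3A + B - C = 9; 4A + B + C = 21.
Subtracting the first from the second: A - 2C = -8.
Subtracting the second from the third: A + 2C = 12.
Solving: C = 5, A = 2, then B = 8.
So v_n = 2·n + 8 + 5·(-1)^n; at n=16 this is 45.

45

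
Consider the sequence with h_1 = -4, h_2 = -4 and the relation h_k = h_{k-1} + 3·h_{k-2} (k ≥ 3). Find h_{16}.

Compute successive terms:
h_3 = -16, h_4 = -28, h_5 = -76, …, h_{13} = -56836, h_{14} = -130756, h_{15} = -301264, h_{16} = -693532.

-693532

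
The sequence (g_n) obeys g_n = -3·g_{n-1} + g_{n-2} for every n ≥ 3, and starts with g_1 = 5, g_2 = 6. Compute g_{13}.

-2096275

Compute successive terms:
g_3 = -13; g_4 = 45; g_5 = -148; …; g_{10} = 58185; g_{11} = -192172; g_{12} = 634701; g_{13} = -2096275.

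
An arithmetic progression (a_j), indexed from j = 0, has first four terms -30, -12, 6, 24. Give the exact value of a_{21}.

Common difference d = 18.
a_j = -30 + (j - 0)·18.
a_{21} = -30 + 21·18 = 348.

348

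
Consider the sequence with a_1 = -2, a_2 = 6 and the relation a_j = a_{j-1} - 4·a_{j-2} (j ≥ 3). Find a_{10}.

a_3 = 14;  a_4 = -10;  a_5 = -66;  a_6 = -26;  a_7 = 238;  a_8 = 342;  a_9 = -610;  a_{10} = -1978.

-1978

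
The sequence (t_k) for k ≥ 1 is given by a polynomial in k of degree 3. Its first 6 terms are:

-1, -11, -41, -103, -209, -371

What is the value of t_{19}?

-13033

1st diffs: -10, -30, -62, -106, -162.
2nd diffs: -20, -32, -44, -56.
3rd diffs: -12, -12, -12 (constant).
So t_k = -2k^3 + 2k^2 - 2k + 1.
Evaluating at k = 19 gives t_{19} = -13033.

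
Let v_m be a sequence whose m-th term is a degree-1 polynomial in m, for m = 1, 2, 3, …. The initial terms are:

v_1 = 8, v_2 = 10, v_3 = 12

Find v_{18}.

1st diffs: 2, 2 (constant).
So v_m = 2m + 6.
Evaluating at m = 18 gives v_{18} = 42.

42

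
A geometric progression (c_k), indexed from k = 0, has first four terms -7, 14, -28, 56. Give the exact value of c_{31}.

15032385536

Common ratio r = -2.
c_k = (-7)·(-2)^(k-0).
c_{31} = (-7)·(-2)^31 = 15032385536.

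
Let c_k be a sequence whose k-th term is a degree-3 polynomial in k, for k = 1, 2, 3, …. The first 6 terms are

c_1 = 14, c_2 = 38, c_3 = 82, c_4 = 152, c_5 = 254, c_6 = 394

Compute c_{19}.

1st diffs: 24, 44, 70, 102, 140.
2nd diffs: 20, 26, 32, 38.
3rd diffs: 6, 6, 6 (constant).
So c_k = k^3 + 4k^2 + 5k + 4.
Evaluating at k = 19 gives c_{19} = 8402.

8402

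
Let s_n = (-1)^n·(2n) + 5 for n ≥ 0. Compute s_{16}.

(-1)^16 = 1; 2n at n=16 is 32; so s_{16} = 37.

37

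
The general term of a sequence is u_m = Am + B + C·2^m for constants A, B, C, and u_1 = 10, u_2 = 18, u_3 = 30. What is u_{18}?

Write the equations: A + B + 2C = 10; 2A + B + 4C = 18; 3A + B + 8C = 30.
Subtracting the first from the second: A + 2C = 8.
Subtracting the second from the third: A + 4C = 12.
Solving: C = 2, A = 4, then B = 2.
Hence u_{18} = 4·18 + 2 + 2·262144 = 524362.

524362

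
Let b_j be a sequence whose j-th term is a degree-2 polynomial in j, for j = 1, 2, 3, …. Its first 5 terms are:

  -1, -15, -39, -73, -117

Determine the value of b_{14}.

-963

1st diffs: -14, -24, -34, -44.
2nd diffs: -10, -10, -10 (constant).
Newton forward-difference form: b_j = -1 + (-14)·C(j-1,1) + (-10)·C(j-1,2).
At j = 14: j-1 = 13, so b_{14} = -1 - 182 - 780 = -963.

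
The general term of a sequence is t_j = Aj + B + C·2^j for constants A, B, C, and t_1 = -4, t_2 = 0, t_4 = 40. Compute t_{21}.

At j = 1, 2, 4: A + B + 2C = -4; 2A + B + 4C = 0; 4A + B + 16C = 40.
Subtracting the first from the second: A + 2C = 4.
Subtracting the second from the third: 2A + 12C = 40.
Solving: C = 4, A = -4, then B = -8.
So t_j = -4·j + (-8) + 4·2^j; at j=21 this is 8388516.

8388516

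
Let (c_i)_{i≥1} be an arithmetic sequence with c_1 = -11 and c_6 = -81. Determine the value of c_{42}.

Common difference d = (-81 - (-11)) / (6 - 1) = -14.
c_i = -11 + (i - 1)·(-14).
c_{42} = -11 + 41·(-14) = -585.

-585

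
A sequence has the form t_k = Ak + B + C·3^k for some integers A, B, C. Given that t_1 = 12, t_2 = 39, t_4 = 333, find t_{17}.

The three given values yield: A + B + 3C = 12; 2A + B + 9C = 39; 4A + B + 81C = 333.
Subtracting the first from the second: A + 6C = 27.
Subtracting the second from the third: 2A + 72C = 294.
Solving: C = 4, A = 3, then B = -3.
So t_k = 3·k + (-3) + 4·3^k; at k=17 this is 516560700.

516560700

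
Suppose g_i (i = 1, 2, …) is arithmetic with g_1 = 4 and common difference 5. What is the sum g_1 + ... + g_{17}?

g_i = 4 + (i - 1)·5.
g_{17} = 84; S = 17·(4 + 84)/2 = 748.

748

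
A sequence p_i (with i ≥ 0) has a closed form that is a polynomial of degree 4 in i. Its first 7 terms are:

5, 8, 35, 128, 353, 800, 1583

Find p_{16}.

70133

1st diffs: 3, 27, 93, 225, 447, 783.
2nd diffs: 24, 66, 132, 222, 336.
3rd diffs: 42, 66, 90, 114.
4th diffs: 24, 24, 24 (constant).
Newton forward-difference form: p_i = 5 + 3·C(i,1) + 24·C(i,2) + 42·C(i,3) + 24·C(i,4).
At i = 16: i = 16, so p_{16} = 5 + 48 + 2880 + 23520 + 43680 = 70133.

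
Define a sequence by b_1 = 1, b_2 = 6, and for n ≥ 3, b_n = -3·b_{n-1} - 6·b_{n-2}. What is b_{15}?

Compute successive terms:
b_3 = -24  b_4 = 36  b_5 = 36  …  b_{12} = -26244  b_{13} = 177876  b_{14} = -376164  b_{15} = 61236.

61236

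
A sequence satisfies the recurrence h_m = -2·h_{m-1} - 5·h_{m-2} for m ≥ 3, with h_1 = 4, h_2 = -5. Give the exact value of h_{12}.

-24555

h_3 = -10;  h_4 = 45;  h_5 = -40;  h_6 = -145;  h_7 = 490;  h_8 = -255;  h_9 = -1940;  h_{10} = 5155;  h_{11} = -610;  h_{12} = -24555.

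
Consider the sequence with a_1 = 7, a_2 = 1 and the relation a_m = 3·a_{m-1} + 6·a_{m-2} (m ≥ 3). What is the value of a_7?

12933

a_3 = 45;  a_4 = 141;  a_5 = 693;  a_6 = 2925;  a_7 = 12933.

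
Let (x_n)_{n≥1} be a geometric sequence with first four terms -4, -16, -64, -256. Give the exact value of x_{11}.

-4194304

Common ratio r = 4.
x_n = (-4)·4^(n-1).
x_{11} = (-4)·4^10 = -4194304.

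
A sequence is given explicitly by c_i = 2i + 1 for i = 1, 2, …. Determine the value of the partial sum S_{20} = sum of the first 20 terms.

Over i = 1..20: Σi = 210.
Total = (2)·210 + (1)·20 = 440.

440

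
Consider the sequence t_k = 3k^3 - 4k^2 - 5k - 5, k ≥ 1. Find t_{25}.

44245

t_{25} = 3·25^3 - 4·25^2 - 5·25 - 5 = 44245.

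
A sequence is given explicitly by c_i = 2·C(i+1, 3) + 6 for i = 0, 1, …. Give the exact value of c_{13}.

C(14, 3) = 364, so c_{13} = 734.

734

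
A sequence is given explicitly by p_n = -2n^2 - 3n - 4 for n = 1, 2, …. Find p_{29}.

p_{29} = -2·29^2 - 3·29 - 4 = -1773.

-1773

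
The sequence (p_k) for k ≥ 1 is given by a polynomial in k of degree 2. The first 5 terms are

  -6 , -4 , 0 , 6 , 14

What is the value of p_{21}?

414

1st diffs: 2, 4, 6, 8.
2nd diffs: 2, 2, 2 (constant).
So p_k = k^2 - k - 6.
Evaluating at k = 21 gives p_{21} = 414.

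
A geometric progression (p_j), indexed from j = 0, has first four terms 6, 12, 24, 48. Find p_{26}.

402653184

Common ratio r = 2.
p_j = 6·2^(j-0).
p_{26} = 6·2^26 = 402653184.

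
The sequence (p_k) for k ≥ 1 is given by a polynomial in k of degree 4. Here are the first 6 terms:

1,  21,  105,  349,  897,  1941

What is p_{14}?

67029

1st diffs: 20, 84, 244, 548, 1044.
2nd diffs: 64, 160, 304, 496.
3rd diffs: 96, 144, 192.
4th diffs: 48, 48 (constant).
So p_k = 2k^4 - 4k^3 + 6k^2 - 3.
Evaluating at k = 14 gives p_{14} = 67029.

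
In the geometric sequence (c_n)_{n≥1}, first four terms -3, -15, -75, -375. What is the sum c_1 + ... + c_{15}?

Common ratio r = 5.
c_n = (-3)·5^(n-1).
S = (-3)·(5^15 - 1)/(5 - 1) = (-3)·(30517578125 - 1)/(4) = -22888183593.

-22888183593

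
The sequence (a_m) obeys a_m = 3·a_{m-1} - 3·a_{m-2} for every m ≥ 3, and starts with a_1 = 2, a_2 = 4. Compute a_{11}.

Iterate the recurrence:
a_3 = 6; a_4 = 6; a_5 = 0; a_6 = -18; a_7 = -54; a_8 = -108; a_9 = -162; a_{10} = -162; a_{11} = 0.

0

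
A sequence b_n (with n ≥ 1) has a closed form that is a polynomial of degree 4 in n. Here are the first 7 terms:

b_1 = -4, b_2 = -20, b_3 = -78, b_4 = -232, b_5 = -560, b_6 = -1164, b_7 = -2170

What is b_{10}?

1st diffs: -16, -58, -154, -328, -604, -1006.
2nd diffs: -42, -96, -174, -276, -402.
3rd diffs: -54, -78, -102, -126.
4th diffs: -24, -24, -24 (constant).
So b_n = -n^4 + n^3 - 2n^2 - 2n.
Evaluating at n = 10 gives b_{10} = -9220.

-9220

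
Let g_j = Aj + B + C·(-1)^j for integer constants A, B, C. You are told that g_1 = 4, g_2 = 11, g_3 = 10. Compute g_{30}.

95

Write the equations: A + B - C = 4; 2A + B + C = 11; 3A + B - C = 10.
Subtracting the first from the second: A + 2C = 7.
Subtracting the second from the third: A - 2C = -1.
Solving: C = 2, A = 3, then B = 3.
Hence g_{30} = 3·30 + 3 + 2·1 = 95.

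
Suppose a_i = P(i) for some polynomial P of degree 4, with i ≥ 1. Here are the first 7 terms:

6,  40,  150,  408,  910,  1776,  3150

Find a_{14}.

44128

1st diffs: 34, 110, 258, 502, 866, 1374.
2nd diffs: 76, 148, 244, 364, 508.
3rd diffs: 72, 96, 120, 144.
4th diffs: 24, 24, 24 (constant).
Newton forward-difference form: a_i = 6 + 34·C(i-1,1) + 76·C(i-1,2) + 72·C(i-1,3) + 24·C(i-1,4).
At i = 14: i-1 = 13, so a_{14} = 6 + 442 + 5928 + 20592 + 17160 = 44128.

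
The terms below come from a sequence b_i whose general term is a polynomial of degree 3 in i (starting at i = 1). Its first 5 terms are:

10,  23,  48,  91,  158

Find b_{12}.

1803

1st diffs: 13, 25, 43, 67.
2nd diffs: 12, 18, 24.
3rd diffs: 6, 6 (constant).
Newton forward-difference form: b_i = 10 + 13·C(i-1,1) + 12·C(i-1,2) + 6·C(i-1,3).
At i = 12: i-1 = 11, so b_{12} = 10 + 143 + 660 + 990 = 1803.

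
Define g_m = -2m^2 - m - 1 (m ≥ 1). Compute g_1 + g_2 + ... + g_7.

Over m = 1..7: Σm = 28, Σm² = 140.
Total = (-2)·140 + (-1)·28 + (-1)·7 = -315.

-315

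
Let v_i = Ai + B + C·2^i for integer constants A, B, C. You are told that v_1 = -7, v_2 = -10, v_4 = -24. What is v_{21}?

-2097177

Plug in i = 1, 2, 4: A + B + 2C = -7; 2A + B + 4C = -10; 4A + B + 16C = -24.
Subtracting the first from the second: A + 2C = -3.
Subtracting the second from the third: 2A + 12C = -14.
Solving: C = -1, A = -1, then B = -4.
So v_i = -1·i + (-4) + (-1)·2^i; at i=21 this is -2097177.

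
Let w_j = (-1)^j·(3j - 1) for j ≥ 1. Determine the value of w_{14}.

41

(-1)^14 = 1; 3j - 1 at j=14 is 41; so w_{14} = 41.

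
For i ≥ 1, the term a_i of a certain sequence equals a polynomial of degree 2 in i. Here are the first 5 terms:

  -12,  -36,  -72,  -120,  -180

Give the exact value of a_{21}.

1st diffs: -24, -36, -48, -60.
2nd diffs: -12, -12, -12 (constant).
Newton forward-difference form: a_i = -12 + (-24)·C(i-1,1) + (-12)·C(i-1,2).
At i = 21: i-1 = 20, so a_{21} = -12 - 480 - 2280 = -2772.

-2772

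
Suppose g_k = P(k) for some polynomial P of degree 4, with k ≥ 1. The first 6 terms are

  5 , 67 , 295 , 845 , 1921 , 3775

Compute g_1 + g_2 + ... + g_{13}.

225693

1st diffs: 62, 228, 550, 1076, 1854.
2nd diffs: 166, 322, 526, 778.
3rd diffs: 156, 204, 252.
4th diffs: 48, 48 (constant).
Newton forward-difference form: g_k = 5 + 62·C(k-1,1) + 166·C(k-1,2) + 156·C(k-1,3) + 48·C(k-1,4).
Continuing: …, 6707, 11065, 17245, 25691, …, g_{13} = 69785.
Summing k = 1..13 (13 terms) gives 225693.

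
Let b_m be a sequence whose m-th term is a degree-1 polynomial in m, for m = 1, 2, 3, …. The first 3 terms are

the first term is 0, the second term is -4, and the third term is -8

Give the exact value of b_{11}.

-40

1st diffs: -4, -4 (constant).
So b_m = -4m + 4.
Evaluating at m = 11 gives b_{11} = -40.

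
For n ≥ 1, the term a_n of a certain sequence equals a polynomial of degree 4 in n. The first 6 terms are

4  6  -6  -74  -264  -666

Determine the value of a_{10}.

1st diffs: 2, -12, -68, -190, -402.
2nd diffs: -14, -56, -122, -212.
3rd diffs: -42, -66, -90.
4th diffs: -24, -24 (constant).
Newton forward-difference form: a_n = 4 + 2·C(n-1,1) + (-14)·C(n-1,2) + (-42)·C(n-1,3) + (-24)·C(n-1,4).
At n = 10: n-1 = 9, so a_{10} = 4 + 18 - 504 - 3528 - 3024 = -7034.

-7034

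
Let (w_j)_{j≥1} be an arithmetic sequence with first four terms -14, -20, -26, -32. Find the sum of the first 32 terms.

-3424

Common difference d = -6.
w_j = -14 + (j - 1)·(-6).
w_{32} = -200; S = 32·(-14 + (-200))/2 = -3424.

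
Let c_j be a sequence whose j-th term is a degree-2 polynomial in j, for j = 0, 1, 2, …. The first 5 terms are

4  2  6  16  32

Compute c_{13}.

446

1st diffs: -2, 4, 10, 16.
2nd diffs: 6, 6, 6 (constant).
Newton forward-difference form: c_j = 4 + (-2)·C(j,1) + 6·C(j,2).
At j = 13: j = 13, so c_{13} = 4 - 26 + 468 = 446.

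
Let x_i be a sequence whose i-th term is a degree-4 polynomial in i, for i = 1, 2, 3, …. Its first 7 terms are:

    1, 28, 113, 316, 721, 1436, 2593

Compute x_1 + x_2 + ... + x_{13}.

1st diffs: 27, 85, 203, 405, 715, 1157.
2nd diffs: 58, 118, 202, 310, 442.
3rd diffs: 60, 84, 108, 132.
4th diffs: 24, 24, 24 (constant).
Newton forward-difference form: x_i = 1 + 27·C(i-1,1) + 58·C(i-1,2) + 60·C(i-1,3) + 24·C(i-1,4).
Continuing: …, 4348, 6881, 10396, 15121, …, x_{13} = 29233.
Summing i = 1..13 (13 terms) gives 92495.

92495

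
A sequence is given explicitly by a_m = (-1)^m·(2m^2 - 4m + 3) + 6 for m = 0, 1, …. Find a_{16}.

457

(-1)^16 = 1; 2m^2 - 4m + 3 at m=16 is 451; so a_{16} = 457.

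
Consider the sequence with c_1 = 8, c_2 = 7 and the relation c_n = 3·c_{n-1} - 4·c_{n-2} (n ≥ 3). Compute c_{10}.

Step forward from the initial values:
c_3 = -11; c_4 = -61; c_5 = -139; c_6 = -173; c_7 = 37; c_8 = 803; c_9 = 2261; c_{10} = 3571.

3571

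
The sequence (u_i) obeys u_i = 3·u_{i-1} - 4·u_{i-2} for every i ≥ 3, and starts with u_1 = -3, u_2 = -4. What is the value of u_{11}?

-1488

Iterate the recurrence:
u_3 = 0  u_4 = 16  u_5 = 48  u_6 = 80  u_7 = 48  u_8 = -176  u_9 = -720  u_{10} = -1456  u_{11} = -1488.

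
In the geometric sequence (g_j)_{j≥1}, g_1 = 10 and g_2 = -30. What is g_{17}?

Common ratio r = -3.
g_j = 10·(-3)^(j-1).
g_{17} = 10·(-3)^16 = 430467210.

430467210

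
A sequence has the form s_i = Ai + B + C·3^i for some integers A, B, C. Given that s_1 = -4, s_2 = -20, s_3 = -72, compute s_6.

Plug in i = 1, 2, 3: A + B + 3C = -4; 2A + B + 9C = -20; 3A + B + 27C = -72.
Subtracting the first from the second: A + 6C = -16.
Subtracting the second from the third: A + 18C = -52.
Solving: C = -3, A = 2, then B = 3.
Hence s_6 = 2·6 + 3 + (-3)·729 = -2172.

-2172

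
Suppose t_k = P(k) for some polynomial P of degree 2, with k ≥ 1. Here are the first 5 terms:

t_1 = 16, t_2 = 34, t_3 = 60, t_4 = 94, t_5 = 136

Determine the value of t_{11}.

556

1st diffs: 18, 26, 34, 42.
2nd diffs: 8, 8, 8 (constant).
So t_k = 4k^2 + 6k + 6.
Evaluating at k = 11 gives t_{11} = 556.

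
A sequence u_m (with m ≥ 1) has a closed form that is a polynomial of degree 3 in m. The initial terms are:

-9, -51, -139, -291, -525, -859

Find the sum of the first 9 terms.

1st diffs: -42, -88, -152, -234, -334.
2nd diffs: -46, -64, -82, -100.
3rd diffs: -18, -18, -18 (constant).
Newton forward-difference form: u_m = -9 + (-42)·C(m-1,1) + (-46)·C(m-1,2) + (-18)·C(m-1,3).
Continuing: -1311, -1899, -2641.
Summing m = 1..9 (9 terms) gives -7725.

-7725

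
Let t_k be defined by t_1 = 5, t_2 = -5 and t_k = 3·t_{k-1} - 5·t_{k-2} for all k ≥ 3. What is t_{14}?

237595

Step forward from the initial values:
t_3 = -40, t_4 = -95, t_5 = -85, …, t_{11} = -28165, t_{12} = -46220, t_{13} = 2165, t_{14} = 237595.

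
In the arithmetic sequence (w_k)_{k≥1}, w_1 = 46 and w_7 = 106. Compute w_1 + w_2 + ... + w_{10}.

910

Common difference d = (106 - 46) / (7 - 1) = 10.
w_k = 46 + (k - 1)·10.
w_{10} = 136; S = 10·(46 + 136)/2 = 910.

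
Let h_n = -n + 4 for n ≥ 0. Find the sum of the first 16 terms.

-56

Over n = 0..15: Σn = 120.
Total = (-1)·120 + (4)·16 = -56.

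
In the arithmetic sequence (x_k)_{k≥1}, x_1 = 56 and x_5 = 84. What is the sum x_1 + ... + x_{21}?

Common difference d = (84 - 56) / (5 - 1) = 7.
x_k = 56 + (k - 1)·7.
x_{21} = 196; S = 21·(56 + 196)/2 = 2646.

2646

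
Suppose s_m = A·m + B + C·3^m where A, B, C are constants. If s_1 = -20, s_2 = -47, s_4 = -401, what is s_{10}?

The three given values yield: A + B + 3C = -20; 2A + B + 9C = -47; 4A + B + 81C = -401.
Subtracting the first from the second: A + 6C = -27.
Subtracting the second from the third: 2A + 72C = -354.
Solving: C = -5, A = 3, then B = -8.
So s_m = 3·m + (-8) + (-5)·3^m; at m=10 this is -295223.

-295223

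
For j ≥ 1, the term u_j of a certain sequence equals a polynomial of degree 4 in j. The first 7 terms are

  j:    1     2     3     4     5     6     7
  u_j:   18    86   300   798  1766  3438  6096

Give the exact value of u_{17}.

1st diffs: 68, 214, 498, 968, 1672, 2658.
2nd diffs: 146, 284, 470, 704, 986.
3rd diffs: 138, 186, 234, 282.
4th diffs: 48, 48, 48 (constant).
So u_j = 2j^4 + 3j^3 + 5j^2 + 2j + 6.
Evaluating at j = 17 gives u_{17} = 183266.

183266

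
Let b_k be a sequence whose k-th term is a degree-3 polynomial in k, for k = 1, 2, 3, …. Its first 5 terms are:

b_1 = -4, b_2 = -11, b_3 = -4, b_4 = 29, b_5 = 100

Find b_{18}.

9941

1st diffs: -7, 7, 33, 71.
2nd diffs: 14, 26, 38.
3rd diffs: 12, 12 (constant).
So b_k = 2k^3 - 5k^2 - 6k + 5.
Evaluating at k = 18 gives b_{18} = 9941.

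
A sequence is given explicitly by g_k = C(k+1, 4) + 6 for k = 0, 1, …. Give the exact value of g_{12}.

721

C(13, 4) = 715, so g_{12} = 721.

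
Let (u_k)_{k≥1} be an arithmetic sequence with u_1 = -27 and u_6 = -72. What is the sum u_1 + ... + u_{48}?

-11448

Common difference d = (-72 - (-27)) / (6 - 1) = -9.
u_k = -27 + (k - 1)·(-9).
u_{48} = -450; S = 48·(-27 + (-450))/2 = -11448.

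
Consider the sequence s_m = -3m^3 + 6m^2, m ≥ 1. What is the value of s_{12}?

s_{12} = -3·12^3 + 6·12^2 = -4320.

-4320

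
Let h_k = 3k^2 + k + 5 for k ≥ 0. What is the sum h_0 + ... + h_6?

Over k = 0..6: Σk = 21, Σk² = 91.
Total = (3)·91 + (1)·21 + (5)·7 = 329.

329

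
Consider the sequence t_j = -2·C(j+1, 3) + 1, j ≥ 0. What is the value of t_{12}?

C(13, 3) = 286, so t_{12} = -571.

-571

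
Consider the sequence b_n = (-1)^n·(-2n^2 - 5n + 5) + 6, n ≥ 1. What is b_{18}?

-727

(-1)^18 = 1; -2n^2 - 5n + 5 at n=18 is -733; so b_{18} = -727.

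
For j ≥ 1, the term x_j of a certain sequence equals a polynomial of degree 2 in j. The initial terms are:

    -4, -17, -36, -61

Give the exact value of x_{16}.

1st diffs: -13, -19, -25.
2nd diffs: -6, -6 (constant).
So x_j = -3j^2 - 4j + 3.
Evaluating at j = 16 gives x_{16} = -829.

-829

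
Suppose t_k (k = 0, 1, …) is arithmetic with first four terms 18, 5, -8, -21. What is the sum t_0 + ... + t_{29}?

-5115

Common difference d = -13.
t_k = 18 + (k - 0)·(-13).
t_{29} = -359; S = 30·(18 + (-359))/2 = -5115.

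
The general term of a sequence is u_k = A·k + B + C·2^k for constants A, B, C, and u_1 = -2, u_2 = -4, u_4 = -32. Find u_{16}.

-196544

Plug in k = 1, 2, 4: A + B + 2C = -2; 2A + B + 4C = -4; 4A + B + 16C = -32.
Subtracting the first from the second: A + 2C = -2.
Subtracting the second from the third: 2A + 12C = -28.
Solving: C = -3, A = 4, then B = 0.
Therefore u_{16} = 64 + 0 + (-3)·65536 = -196544.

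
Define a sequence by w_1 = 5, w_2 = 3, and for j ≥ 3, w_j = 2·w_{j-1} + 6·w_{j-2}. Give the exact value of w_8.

Step forward from the initial values:
w_3 = 36; w_4 = 90; w_5 = 396; w_6 = 1332; w_7 = 5040; w_8 = 18072.

18072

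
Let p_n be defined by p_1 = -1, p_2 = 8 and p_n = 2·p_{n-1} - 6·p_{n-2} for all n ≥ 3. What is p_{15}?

-176000

Compute successive terms:
p_3 = 22  p_4 = -4  p_5 = -140  …  p_{12} = -12352  p_{13} = 162112  p_{14} = 398336  p_{15} = -176000.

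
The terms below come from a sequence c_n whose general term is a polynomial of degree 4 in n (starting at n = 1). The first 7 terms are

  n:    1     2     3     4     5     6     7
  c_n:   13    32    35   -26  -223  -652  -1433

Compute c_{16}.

1st diffs: 19, 3, -61, -197, -429, -781.
2nd diffs: -16, -64, -136, -232, -352.
3rd diffs: -48, -72, -96, -120.
4th diffs: -24, -24, -24 (constant).
Newton forward-difference form: c_n = 13 + 19·C(n-1,1) + (-16)·C(n-1,2) + (-48)·C(n-1,3) + (-24)·C(n-1,4).
At n = 16: n-1 = 15, so c_{16} = 13 + 285 - 1680 - 21840 - 32760 = -55982.

-55982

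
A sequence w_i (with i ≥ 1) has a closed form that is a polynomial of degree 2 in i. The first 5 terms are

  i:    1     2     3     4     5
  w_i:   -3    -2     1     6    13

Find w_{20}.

358

1st diffs: 1, 3, 5, 7.
2nd diffs: 2, 2, 2 (constant).
So w_i = i^2 - 2i - 2.
Evaluating at i = 20 gives w_{20} = 358.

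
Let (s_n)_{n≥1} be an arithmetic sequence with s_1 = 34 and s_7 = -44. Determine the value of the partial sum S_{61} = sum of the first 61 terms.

Common difference d = (-44 - 34) / (7 - 1) = -13.
s_n = 34 + (n - 1)·(-13).
s_{61} = -746; S = 61·(34 + (-746))/2 = -21716.

-21716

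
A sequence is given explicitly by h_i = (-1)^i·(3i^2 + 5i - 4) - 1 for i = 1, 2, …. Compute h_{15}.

(-1)^15 = -1; 3i^2 + 5i - 4 at i=15 is 746; so h_{15} = -747.

-747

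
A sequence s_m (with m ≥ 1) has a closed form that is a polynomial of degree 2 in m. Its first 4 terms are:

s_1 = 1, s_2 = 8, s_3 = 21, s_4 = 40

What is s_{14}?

1st diffs: 7, 13, 19.
2nd diffs: 6, 6 (constant).
Newton forward-difference form: s_m = 1 + 7·C(m-1,1) + 6·C(m-1,2).
At m = 14: m-1 = 13, so s_{14} = 1 + 91 + 468 = 560.

560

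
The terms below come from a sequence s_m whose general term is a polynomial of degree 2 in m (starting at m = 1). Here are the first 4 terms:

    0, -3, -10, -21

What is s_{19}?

-666

1st diffs: -3, -7, -11.
2nd diffs: -4, -4 (constant).
So s_m = -2m^2 + 3m - 1.
Evaluating at m = 19 gives s_{19} = -666.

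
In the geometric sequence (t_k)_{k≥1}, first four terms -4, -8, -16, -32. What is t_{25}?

Common ratio r = 2.
t_k = (-4)·2^(k-1).
t_{25} = (-4)·2^24 = -67108864.

-67108864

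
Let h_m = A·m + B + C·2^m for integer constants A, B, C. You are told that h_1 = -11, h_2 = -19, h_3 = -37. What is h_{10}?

-5103

At m = 1, 2, 3: A + B + 2C = -11; 2A + B + 4C = -19; 3A + B + 8C = -37.
Subtracting the first from the second: A + 2C = -8.
Subtracting the second from the third: A + 4C = -18.
Solving: C = -5, A = 2, then B = -3.
Hence h_{10} = 2·10 + (-3) + (-5)·1024 = -5103.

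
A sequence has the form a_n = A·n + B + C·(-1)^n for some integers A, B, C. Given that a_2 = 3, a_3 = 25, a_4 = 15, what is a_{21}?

133

The three given values yield: 2A + B + C = 3; 3A + B - C = 25; 4A + B + C = 15.
Subtracting the first from the second: A - 2C = 22.
Subtracting the second from the third: A + 2C = -10.
Solving: C = -8, A = 6, then B = -1.
Hence a_{21} = 6·21 + (-1) + (-8)·(-1) = 133.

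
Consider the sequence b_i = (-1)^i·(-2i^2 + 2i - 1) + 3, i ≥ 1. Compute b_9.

148

(-1)^9 = -1; -2i^2 + 2i - 1 at i=9 is -145; so b_9 = 148.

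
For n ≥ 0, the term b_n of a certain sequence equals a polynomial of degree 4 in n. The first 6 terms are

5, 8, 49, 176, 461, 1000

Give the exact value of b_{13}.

33896

1st diffs: 3, 41, 127, 285, 539.
2nd diffs: 38, 86, 158, 254.
3rd diffs: 48, 72, 96.
4th diffs: 24, 24 (constant).
So b_n = n^4 + 2n^3 + 6n^2 - 6n + 5.
Evaluating at n = 13 gives b_{13} = 33896.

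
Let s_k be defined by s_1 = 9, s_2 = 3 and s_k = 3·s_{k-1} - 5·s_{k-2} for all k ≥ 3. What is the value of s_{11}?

-30861

Applying the relation repeatedly:
s_3 = -36;  s_4 = -123;  s_5 = -189;  s_6 = 48;  s_7 = 1089;  s_8 = 3027;  s_9 = 3636;  s_{10} = -4227;  s_{11} = -30861.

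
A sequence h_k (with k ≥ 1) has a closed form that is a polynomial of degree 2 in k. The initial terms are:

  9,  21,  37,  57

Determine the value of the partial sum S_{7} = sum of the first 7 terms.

1st diffs: 12, 16, 20.
2nd diffs: 4, 4 (constant).
So h_k = 2k^2 + 6k + 1.
Continuing: 81, 109, 141.
Summing k = 1..7 (7 terms) gives 455.

455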